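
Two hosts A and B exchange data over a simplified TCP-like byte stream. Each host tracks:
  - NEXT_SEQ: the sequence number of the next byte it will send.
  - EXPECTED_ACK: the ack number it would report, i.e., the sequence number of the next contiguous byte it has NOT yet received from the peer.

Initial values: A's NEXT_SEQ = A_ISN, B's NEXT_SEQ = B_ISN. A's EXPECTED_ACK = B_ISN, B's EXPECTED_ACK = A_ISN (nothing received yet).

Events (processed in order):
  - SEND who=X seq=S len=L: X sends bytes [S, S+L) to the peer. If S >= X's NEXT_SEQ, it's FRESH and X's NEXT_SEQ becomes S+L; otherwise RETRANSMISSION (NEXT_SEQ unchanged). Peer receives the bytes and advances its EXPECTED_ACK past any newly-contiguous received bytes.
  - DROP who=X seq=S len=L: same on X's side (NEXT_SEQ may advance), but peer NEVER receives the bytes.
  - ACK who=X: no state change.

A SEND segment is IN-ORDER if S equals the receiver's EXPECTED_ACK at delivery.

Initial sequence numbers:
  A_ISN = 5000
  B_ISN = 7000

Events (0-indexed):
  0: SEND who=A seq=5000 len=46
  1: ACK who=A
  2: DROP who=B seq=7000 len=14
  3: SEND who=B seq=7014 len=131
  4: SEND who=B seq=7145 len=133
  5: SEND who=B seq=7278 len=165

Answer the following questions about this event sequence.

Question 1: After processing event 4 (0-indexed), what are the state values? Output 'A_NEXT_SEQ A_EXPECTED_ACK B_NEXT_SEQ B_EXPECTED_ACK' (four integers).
After event 0: A_seq=5046 A_ack=7000 B_seq=7000 B_ack=5046
After event 1: A_seq=5046 A_ack=7000 B_seq=7000 B_ack=5046
After event 2: A_seq=5046 A_ack=7000 B_seq=7014 B_ack=5046
After event 3: A_seq=5046 A_ack=7000 B_seq=7145 B_ack=5046
After event 4: A_seq=5046 A_ack=7000 B_seq=7278 B_ack=5046

5046 7000 7278 5046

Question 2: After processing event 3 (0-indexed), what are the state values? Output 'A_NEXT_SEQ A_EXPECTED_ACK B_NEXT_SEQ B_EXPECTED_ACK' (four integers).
After event 0: A_seq=5046 A_ack=7000 B_seq=7000 B_ack=5046
After event 1: A_seq=5046 A_ack=7000 B_seq=7000 B_ack=5046
After event 2: A_seq=5046 A_ack=7000 B_seq=7014 B_ack=5046
After event 3: A_seq=5046 A_ack=7000 B_seq=7145 B_ack=5046

5046 7000 7145 5046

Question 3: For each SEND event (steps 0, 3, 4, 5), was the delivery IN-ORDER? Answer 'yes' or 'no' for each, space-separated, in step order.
Answer: yes no no no

Derivation:
Step 0: SEND seq=5000 -> in-order
Step 3: SEND seq=7014 -> out-of-order
Step 4: SEND seq=7145 -> out-of-order
Step 5: SEND seq=7278 -> out-of-order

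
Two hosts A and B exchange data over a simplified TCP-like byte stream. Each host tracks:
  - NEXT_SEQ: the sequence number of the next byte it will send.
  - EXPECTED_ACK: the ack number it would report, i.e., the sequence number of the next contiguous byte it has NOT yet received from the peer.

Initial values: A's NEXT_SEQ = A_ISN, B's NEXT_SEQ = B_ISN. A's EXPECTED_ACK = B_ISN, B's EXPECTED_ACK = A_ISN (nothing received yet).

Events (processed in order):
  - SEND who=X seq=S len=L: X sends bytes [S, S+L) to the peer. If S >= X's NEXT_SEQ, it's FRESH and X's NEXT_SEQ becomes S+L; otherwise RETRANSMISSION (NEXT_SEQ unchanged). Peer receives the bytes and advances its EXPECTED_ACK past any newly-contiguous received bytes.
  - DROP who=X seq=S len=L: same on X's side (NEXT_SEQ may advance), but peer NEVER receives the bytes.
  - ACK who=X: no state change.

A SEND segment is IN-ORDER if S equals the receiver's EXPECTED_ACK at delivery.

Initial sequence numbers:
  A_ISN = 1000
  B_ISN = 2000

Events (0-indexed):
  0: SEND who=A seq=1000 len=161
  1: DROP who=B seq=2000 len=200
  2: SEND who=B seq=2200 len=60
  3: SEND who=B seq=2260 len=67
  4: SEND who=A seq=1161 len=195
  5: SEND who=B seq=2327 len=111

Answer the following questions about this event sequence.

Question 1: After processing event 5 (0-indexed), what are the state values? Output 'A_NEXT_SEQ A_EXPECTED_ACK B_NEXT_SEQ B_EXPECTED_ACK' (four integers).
After event 0: A_seq=1161 A_ack=2000 B_seq=2000 B_ack=1161
After event 1: A_seq=1161 A_ack=2000 B_seq=2200 B_ack=1161
After event 2: A_seq=1161 A_ack=2000 B_seq=2260 B_ack=1161
After event 3: A_seq=1161 A_ack=2000 B_seq=2327 B_ack=1161
After event 4: A_seq=1356 A_ack=2000 B_seq=2327 B_ack=1356
After event 5: A_seq=1356 A_ack=2000 B_seq=2438 B_ack=1356

1356 2000 2438 1356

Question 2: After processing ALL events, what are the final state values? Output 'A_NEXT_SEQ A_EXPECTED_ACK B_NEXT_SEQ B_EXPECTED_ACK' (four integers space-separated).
Answer: 1356 2000 2438 1356

Derivation:
After event 0: A_seq=1161 A_ack=2000 B_seq=2000 B_ack=1161
After event 1: A_seq=1161 A_ack=2000 B_seq=2200 B_ack=1161
After event 2: A_seq=1161 A_ack=2000 B_seq=2260 B_ack=1161
After event 3: A_seq=1161 A_ack=2000 B_seq=2327 B_ack=1161
After event 4: A_seq=1356 A_ack=2000 B_seq=2327 B_ack=1356
After event 5: A_seq=1356 A_ack=2000 B_seq=2438 B_ack=1356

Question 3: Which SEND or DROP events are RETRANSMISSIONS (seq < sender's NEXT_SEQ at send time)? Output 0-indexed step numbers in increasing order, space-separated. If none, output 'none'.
Step 0: SEND seq=1000 -> fresh
Step 1: DROP seq=2000 -> fresh
Step 2: SEND seq=2200 -> fresh
Step 3: SEND seq=2260 -> fresh
Step 4: SEND seq=1161 -> fresh
Step 5: SEND seq=2327 -> fresh

Answer: none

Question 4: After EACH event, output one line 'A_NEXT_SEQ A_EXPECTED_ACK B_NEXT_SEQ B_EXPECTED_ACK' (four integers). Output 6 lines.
1161 2000 2000 1161
1161 2000 2200 1161
1161 2000 2260 1161
1161 2000 2327 1161
1356 2000 2327 1356
1356 2000 2438 1356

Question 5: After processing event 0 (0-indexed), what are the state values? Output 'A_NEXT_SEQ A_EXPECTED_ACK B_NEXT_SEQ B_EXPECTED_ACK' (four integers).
After event 0: A_seq=1161 A_ack=2000 B_seq=2000 B_ack=1161

1161 2000 2000 1161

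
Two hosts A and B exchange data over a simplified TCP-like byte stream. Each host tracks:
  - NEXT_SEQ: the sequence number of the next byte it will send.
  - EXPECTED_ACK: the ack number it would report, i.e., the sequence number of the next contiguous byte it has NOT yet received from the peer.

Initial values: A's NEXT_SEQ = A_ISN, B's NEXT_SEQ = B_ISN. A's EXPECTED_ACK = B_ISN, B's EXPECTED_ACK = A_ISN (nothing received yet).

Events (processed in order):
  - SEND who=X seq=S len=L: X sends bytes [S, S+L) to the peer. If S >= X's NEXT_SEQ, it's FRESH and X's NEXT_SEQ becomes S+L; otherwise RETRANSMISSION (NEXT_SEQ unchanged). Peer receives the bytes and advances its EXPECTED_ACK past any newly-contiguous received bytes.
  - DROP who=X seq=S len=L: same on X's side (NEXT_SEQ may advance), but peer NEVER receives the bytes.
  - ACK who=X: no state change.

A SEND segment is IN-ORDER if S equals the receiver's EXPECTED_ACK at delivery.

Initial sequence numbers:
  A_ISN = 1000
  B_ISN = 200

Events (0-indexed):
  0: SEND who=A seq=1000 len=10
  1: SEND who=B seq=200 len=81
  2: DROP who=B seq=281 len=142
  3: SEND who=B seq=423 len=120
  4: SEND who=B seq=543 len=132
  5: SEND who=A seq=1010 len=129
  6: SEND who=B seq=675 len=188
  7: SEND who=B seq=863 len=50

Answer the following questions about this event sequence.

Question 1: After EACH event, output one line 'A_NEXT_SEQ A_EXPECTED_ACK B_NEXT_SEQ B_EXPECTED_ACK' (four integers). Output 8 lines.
1010 200 200 1010
1010 281 281 1010
1010 281 423 1010
1010 281 543 1010
1010 281 675 1010
1139 281 675 1139
1139 281 863 1139
1139 281 913 1139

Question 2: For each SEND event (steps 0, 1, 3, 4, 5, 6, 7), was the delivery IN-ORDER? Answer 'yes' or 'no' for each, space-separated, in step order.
Answer: yes yes no no yes no no

Derivation:
Step 0: SEND seq=1000 -> in-order
Step 1: SEND seq=200 -> in-order
Step 3: SEND seq=423 -> out-of-order
Step 4: SEND seq=543 -> out-of-order
Step 5: SEND seq=1010 -> in-order
Step 6: SEND seq=675 -> out-of-order
Step 7: SEND seq=863 -> out-of-order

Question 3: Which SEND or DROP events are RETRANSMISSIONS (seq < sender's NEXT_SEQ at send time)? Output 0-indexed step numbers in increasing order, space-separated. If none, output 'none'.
Step 0: SEND seq=1000 -> fresh
Step 1: SEND seq=200 -> fresh
Step 2: DROP seq=281 -> fresh
Step 3: SEND seq=423 -> fresh
Step 4: SEND seq=543 -> fresh
Step 5: SEND seq=1010 -> fresh
Step 6: SEND seq=675 -> fresh
Step 7: SEND seq=863 -> fresh

Answer: none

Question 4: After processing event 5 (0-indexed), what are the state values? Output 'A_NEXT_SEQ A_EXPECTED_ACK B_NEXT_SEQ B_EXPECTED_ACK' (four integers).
After event 0: A_seq=1010 A_ack=200 B_seq=200 B_ack=1010
After event 1: A_seq=1010 A_ack=281 B_seq=281 B_ack=1010
After event 2: A_seq=1010 A_ack=281 B_seq=423 B_ack=1010
After event 3: A_seq=1010 A_ack=281 B_seq=543 B_ack=1010
After event 4: A_seq=1010 A_ack=281 B_seq=675 B_ack=1010
After event 5: A_seq=1139 A_ack=281 B_seq=675 B_ack=1139

1139 281 675 1139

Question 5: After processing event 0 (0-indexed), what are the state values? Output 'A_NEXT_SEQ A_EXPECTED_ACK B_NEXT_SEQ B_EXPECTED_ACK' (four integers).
After event 0: A_seq=1010 A_ack=200 B_seq=200 B_ack=1010

1010 200 200 1010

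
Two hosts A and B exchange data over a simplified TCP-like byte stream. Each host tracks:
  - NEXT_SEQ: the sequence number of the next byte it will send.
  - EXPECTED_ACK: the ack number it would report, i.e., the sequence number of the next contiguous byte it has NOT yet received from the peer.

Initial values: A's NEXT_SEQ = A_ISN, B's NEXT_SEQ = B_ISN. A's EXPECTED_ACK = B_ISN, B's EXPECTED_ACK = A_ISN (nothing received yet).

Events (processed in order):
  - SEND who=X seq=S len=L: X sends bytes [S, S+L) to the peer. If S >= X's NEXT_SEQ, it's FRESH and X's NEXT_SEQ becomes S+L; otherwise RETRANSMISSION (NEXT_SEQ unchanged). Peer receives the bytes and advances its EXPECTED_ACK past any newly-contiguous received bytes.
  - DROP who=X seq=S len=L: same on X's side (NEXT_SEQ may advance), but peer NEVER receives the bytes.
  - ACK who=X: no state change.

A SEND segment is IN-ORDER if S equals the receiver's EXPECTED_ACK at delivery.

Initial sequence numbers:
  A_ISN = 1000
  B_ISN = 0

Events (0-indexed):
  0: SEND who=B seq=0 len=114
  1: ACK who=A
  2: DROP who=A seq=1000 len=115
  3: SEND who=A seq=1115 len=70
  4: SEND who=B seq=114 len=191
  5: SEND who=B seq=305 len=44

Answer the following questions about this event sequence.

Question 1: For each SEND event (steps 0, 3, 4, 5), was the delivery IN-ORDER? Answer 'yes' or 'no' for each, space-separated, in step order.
Step 0: SEND seq=0 -> in-order
Step 3: SEND seq=1115 -> out-of-order
Step 4: SEND seq=114 -> in-order
Step 5: SEND seq=305 -> in-order

Answer: yes no yes yes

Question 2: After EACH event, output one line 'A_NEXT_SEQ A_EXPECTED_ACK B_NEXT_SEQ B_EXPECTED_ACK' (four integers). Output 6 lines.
1000 114 114 1000
1000 114 114 1000
1115 114 114 1000
1185 114 114 1000
1185 305 305 1000
1185 349 349 1000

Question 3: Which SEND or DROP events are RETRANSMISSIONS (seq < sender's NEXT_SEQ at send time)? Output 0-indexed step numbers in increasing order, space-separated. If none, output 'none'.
Step 0: SEND seq=0 -> fresh
Step 2: DROP seq=1000 -> fresh
Step 3: SEND seq=1115 -> fresh
Step 4: SEND seq=114 -> fresh
Step 5: SEND seq=305 -> fresh

Answer: none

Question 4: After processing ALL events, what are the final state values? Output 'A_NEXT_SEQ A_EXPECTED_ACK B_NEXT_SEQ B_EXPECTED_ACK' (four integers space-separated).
After event 0: A_seq=1000 A_ack=114 B_seq=114 B_ack=1000
After event 1: A_seq=1000 A_ack=114 B_seq=114 B_ack=1000
After event 2: A_seq=1115 A_ack=114 B_seq=114 B_ack=1000
After event 3: A_seq=1185 A_ack=114 B_seq=114 B_ack=1000
After event 4: A_seq=1185 A_ack=305 B_seq=305 B_ack=1000
After event 5: A_seq=1185 A_ack=349 B_seq=349 B_ack=1000

Answer: 1185 349 349 1000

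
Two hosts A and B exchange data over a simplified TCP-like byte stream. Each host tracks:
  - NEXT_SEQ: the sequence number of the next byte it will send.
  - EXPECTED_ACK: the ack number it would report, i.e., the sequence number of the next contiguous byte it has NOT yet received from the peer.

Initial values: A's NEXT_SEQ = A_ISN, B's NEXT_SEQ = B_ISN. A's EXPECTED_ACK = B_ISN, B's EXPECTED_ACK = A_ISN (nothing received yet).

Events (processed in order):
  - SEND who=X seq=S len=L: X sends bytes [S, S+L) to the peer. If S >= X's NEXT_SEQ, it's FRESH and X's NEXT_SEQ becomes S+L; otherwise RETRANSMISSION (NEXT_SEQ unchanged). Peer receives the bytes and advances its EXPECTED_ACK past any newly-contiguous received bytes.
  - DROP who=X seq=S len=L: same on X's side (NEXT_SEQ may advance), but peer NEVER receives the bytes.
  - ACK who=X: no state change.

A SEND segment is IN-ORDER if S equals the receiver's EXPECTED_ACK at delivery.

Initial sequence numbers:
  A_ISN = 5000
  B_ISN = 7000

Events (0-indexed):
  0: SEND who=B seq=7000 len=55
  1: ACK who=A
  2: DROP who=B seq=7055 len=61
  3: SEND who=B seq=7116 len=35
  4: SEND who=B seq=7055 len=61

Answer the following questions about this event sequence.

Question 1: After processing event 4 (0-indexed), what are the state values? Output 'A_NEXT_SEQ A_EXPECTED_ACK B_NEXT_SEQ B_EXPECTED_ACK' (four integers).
After event 0: A_seq=5000 A_ack=7055 B_seq=7055 B_ack=5000
After event 1: A_seq=5000 A_ack=7055 B_seq=7055 B_ack=5000
After event 2: A_seq=5000 A_ack=7055 B_seq=7116 B_ack=5000
After event 3: A_seq=5000 A_ack=7055 B_seq=7151 B_ack=5000
After event 4: A_seq=5000 A_ack=7151 B_seq=7151 B_ack=5000

5000 7151 7151 5000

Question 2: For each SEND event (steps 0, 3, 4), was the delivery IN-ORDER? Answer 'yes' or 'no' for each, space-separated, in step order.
Answer: yes no yes

Derivation:
Step 0: SEND seq=7000 -> in-order
Step 3: SEND seq=7116 -> out-of-order
Step 4: SEND seq=7055 -> in-order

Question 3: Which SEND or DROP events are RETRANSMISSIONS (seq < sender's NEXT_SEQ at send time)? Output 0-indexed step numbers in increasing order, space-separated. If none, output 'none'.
Answer: 4

Derivation:
Step 0: SEND seq=7000 -> fresh
Step 2: DROP seq=7055 -> fresh
Step 3: SEND seq=7116 -> fresh
Step 4: SEND seq=7055 -> retransmit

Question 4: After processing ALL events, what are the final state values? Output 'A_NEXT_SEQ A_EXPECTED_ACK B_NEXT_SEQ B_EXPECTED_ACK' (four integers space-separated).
Answer: 5000 7151 7151 5000

Derivation:
After event 0: A_seq=5000 A_ack=7055 B_seq=7055 B_ack=5000
After event 1: A_seq=5000 A_ack=7055 B_seq=7055 B_ack=5000
After event 2: A_seq=5000 A_ack=7055 B_seq=7116 B_ack=5000
After event 3: A_seq=5000 A_ack=7055 B_seq=7151 B_ack=5000
After event 4: A_seq=5000 A_ack=7151 B_seq=7151 B_ack=5000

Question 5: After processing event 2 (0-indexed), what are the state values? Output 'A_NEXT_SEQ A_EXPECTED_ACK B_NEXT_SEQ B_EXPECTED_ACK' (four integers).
After event 0: A_seq=5000 A_ack=7055 B_seq=7055 B_ack=5000
After event 1: A_seq=5000 A_ack=7055 B_seq=7055 B_ack=5000
After event 2: A_seq=5000 A_ack=7055 B_seq=7116 B_ack=5000

5000 7055 7116 5000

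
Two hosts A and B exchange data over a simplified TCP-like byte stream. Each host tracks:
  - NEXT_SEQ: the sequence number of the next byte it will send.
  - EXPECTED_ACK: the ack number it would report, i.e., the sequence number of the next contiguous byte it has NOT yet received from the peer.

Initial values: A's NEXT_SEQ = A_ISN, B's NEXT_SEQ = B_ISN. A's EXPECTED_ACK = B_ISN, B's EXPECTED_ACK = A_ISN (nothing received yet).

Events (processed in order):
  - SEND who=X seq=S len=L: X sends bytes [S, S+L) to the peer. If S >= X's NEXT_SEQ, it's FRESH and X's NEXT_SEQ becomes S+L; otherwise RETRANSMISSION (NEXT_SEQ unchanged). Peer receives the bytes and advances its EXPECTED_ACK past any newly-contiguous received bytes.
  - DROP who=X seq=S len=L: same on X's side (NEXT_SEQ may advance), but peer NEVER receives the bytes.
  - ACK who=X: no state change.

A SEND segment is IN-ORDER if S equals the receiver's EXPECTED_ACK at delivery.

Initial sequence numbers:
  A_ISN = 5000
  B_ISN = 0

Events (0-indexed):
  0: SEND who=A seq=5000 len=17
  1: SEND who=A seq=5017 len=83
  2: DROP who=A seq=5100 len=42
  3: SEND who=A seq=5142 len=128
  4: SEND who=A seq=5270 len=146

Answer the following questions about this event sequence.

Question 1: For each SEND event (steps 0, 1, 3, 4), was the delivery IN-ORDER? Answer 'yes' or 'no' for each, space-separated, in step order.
Step 0: SEND seq=5000 -> in-order
Step 1: SEND seq=5017 -> in-order
Step 3: SEND seq=5142 -> out-of-order
Step 4: SEND seq=5270 -> out-of-order

Answer: yes yes no no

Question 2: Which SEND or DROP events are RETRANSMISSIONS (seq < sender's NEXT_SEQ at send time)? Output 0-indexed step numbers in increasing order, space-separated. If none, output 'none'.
Answer: none

Derivation:
Step 0: SEND seq=5000 -> fresh
Step 1: SEND seq=5017 -> fresh
Step 2: DROP seq=5100 -> fresh
Step 3: SEND seq=5142 -> fresh
Step 4: SEND seq=5270 -> fresh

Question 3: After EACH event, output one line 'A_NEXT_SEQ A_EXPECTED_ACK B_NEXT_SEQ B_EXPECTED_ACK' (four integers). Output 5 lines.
5017 0 0 5017
5100 0 0 5100
5142 0 0 5100
5270 0 0 5100
5416 0 0 5100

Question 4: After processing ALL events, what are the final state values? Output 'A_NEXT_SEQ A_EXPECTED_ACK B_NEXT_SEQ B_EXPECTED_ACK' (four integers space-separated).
After event 0: A_seq=5017 A_ack=0 B_seq=0 B_ack=5017
After event 1: A_seq=5100 A_ack=0 B_seq=0 B_ack=5100
After event 2: A_seq=5142 A_ack=0 B_seq=0 B_ack=5100
After event 3: A_seq=5270 A_ack=0 B_seq=0 B_ack=5100
After event 4: A_seq=5416 A_ack=0 B_seq=0 B_ack=5100

Answer: 5416 0 0 5100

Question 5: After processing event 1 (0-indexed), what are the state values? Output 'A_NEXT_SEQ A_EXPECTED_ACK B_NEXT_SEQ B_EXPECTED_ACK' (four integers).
After event 0: A_seq=5017 A_ack=0 B_seq=0 B_ack=5017
After event 1: A_seq=5100 A_ack=0 B_seq=0 B_ack=5100

5100 0 0 5100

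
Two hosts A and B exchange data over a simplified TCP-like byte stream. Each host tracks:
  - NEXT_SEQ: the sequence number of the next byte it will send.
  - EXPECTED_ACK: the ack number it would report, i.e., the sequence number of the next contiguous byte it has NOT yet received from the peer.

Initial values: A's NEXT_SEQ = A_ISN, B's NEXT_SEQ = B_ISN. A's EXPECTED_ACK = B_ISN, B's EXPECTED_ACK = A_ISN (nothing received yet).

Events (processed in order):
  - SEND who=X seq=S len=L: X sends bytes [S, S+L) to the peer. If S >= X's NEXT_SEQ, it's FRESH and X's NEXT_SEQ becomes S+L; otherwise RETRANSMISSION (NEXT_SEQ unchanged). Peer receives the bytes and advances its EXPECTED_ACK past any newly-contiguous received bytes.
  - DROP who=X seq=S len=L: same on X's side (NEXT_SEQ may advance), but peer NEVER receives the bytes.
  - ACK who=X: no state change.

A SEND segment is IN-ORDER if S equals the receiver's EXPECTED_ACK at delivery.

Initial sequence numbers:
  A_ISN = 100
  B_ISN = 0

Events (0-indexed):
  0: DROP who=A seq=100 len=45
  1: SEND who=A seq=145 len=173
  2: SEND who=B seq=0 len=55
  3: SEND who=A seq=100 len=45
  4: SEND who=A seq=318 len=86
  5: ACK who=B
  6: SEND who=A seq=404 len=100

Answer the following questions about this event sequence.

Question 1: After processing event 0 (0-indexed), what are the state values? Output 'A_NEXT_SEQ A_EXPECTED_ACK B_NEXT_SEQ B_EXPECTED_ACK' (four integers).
After event 0: A_seq=145 A_ack=0 B_seq=0 B_ack=100

145 0 0 100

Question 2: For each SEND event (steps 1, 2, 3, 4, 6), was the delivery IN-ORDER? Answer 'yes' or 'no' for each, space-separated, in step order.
Step 1: SEND seq=145 -> out-of-order
Step 2: SEND seq=0 -> in-order
Step 3: SEND seq=100 -> in-order
Step 4: SEND seq=318 -> in-order
Step 6: SEND seq=404 -> in-order

Answer: no yes yes yes yes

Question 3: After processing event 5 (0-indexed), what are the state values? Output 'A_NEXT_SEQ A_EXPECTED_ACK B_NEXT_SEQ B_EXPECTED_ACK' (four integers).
After event 0: A_seq=145 A_ack=0 B_seq=0 B_ack=100
After event 1: A_seq=318 A_ack=0 B_seq=0 B_ack=100
After event 2: A_seq=318 A_ack=55 B_seq=55 B_ack=100
After event 3: A_seq=318 A_ack=55 B_seq=55 B_ack=318
After event 4: A_seq=404 A_ack=55 B_seq=55 B_ack=404
After event 5: A_seq=404 A_ack=55 B_seq=55 B_ack=404

404 55 55 404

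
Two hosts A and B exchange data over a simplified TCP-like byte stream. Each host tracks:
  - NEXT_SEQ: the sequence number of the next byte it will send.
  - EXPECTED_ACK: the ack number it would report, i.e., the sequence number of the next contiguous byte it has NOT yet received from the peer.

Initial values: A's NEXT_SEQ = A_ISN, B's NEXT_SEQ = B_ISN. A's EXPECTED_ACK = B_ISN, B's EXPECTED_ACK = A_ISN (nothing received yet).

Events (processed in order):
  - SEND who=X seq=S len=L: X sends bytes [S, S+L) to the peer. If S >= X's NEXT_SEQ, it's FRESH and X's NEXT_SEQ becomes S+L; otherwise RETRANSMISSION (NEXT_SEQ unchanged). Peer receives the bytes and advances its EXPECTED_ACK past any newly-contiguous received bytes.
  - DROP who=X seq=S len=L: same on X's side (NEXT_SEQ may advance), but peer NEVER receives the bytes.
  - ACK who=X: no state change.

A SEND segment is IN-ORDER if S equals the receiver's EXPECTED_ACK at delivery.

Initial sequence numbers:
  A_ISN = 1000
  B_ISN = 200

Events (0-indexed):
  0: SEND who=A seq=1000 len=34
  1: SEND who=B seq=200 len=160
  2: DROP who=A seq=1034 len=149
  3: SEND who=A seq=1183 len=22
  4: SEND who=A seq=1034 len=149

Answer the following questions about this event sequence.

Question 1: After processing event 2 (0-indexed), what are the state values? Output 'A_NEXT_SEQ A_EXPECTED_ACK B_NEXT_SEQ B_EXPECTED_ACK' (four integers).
After event 0: A_seq=1034 A_ack=200 B_seq=200 B_ack=1034
After event 1: A_seq=1034 A_ack=360 B_seq=360 B_ack=1034
After event 2: A_seq=1183 A_ack=360 B_seq=360 B_ack=1034

1183 360 360 1034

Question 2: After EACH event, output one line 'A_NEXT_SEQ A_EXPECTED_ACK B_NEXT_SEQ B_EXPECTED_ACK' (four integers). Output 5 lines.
1034 200 200 1034
1034 360 360 1034
1183 360 360 1034
1205 360 360 1034
1205 360 360 1205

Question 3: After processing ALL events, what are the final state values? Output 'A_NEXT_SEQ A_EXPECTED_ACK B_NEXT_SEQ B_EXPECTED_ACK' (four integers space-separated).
Answer: 1205 360 360 1205

Derivation:
After event 0: A_seq=1034 A_ack=200 B_seq=200 B_ack=1034
After event 1: A_seq=1034 A_ack=360 B_seq=360 B_ack=1034
After event 2: A_seq=1183 A_ack=360 B_seq=360 B_ack=1034
After event 3: A_seq=1205 A_ack=360 B_seq=360 B_ack=1034
After event 4: A_seq=1205 A_ack=360 B_seq=360 B_ack=1205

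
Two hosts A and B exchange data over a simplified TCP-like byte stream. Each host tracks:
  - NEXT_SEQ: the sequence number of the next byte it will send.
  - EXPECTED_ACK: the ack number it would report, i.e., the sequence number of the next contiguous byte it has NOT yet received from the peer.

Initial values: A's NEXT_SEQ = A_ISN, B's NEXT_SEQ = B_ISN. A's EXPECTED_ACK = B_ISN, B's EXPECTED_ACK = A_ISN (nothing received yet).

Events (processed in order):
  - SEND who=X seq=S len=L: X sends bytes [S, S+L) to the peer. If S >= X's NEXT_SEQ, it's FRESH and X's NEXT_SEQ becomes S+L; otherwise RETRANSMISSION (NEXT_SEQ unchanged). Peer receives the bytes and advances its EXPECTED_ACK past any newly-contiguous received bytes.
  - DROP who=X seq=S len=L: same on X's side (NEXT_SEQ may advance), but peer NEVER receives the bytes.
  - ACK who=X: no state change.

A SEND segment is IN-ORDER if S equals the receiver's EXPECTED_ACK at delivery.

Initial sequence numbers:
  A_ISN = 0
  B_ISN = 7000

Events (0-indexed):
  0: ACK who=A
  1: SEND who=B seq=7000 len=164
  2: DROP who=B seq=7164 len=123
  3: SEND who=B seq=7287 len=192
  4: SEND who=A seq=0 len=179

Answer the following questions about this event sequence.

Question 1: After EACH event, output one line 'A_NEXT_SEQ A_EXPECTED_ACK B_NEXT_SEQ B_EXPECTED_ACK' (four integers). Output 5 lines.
0 7000 7000 0
0 7164 7164 0
0 7164 7287 0
0 7164 7479 0
179 7164 7479 179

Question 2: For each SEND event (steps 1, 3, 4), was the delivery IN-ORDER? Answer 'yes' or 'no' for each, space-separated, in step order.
Answer: yes no yes

Derivation:
Step 1: SEND seq=7000 -> in-order
Step 3: SEND seq=7287 -> out-of-order
Step 4: SEND seq=0 -> in-order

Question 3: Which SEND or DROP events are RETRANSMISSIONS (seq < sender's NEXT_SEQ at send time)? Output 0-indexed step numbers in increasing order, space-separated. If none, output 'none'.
Answer: none

Derivation:
Step 1: SEND seq=7000 -> fresh
Step 2: DROP seq=7164 -> fresh
Step 3: SEND seq=7287 -> fresh
Step 4: SEND seq=0 -> fresh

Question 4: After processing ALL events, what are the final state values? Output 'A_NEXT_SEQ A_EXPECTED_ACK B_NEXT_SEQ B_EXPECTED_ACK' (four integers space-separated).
After event 0: A_seq=0 A_ack=7000 B_seq=7000 B_ack=0
After event 1: A_seq=0 A_ack=7164 B_seq=7164 B_ack=0
After event 2: A_seq=0 A_ack=7164 B_seq=7287 B_ack=0
After event 3: A_seq=0 A_ack=7164 B_seq=7479 B_ack=0
After event 4: A_seq=179 A_ack=7164 B_seq=7479 B_ack=179

Answer: 179 7164 7479 179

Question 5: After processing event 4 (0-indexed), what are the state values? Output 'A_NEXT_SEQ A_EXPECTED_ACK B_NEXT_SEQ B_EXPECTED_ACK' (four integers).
After event 0: A_seq=0 A_ack=7000 B_seq=7000 B_ack=0
After event 1: A_seq=0 A_ack=7164 B_seq=7164 B_ack=0
After event 2: A_seq=0 A_ack=7164 B_seq=7287 B_ack=0
After event 3: A_seq=0 A_ack=7164 B_seq=7479 B_ack=0
After event 4: A_seq=179 A_ack=7164 B_seq=7479 B_ack=179

179 7164 7479 179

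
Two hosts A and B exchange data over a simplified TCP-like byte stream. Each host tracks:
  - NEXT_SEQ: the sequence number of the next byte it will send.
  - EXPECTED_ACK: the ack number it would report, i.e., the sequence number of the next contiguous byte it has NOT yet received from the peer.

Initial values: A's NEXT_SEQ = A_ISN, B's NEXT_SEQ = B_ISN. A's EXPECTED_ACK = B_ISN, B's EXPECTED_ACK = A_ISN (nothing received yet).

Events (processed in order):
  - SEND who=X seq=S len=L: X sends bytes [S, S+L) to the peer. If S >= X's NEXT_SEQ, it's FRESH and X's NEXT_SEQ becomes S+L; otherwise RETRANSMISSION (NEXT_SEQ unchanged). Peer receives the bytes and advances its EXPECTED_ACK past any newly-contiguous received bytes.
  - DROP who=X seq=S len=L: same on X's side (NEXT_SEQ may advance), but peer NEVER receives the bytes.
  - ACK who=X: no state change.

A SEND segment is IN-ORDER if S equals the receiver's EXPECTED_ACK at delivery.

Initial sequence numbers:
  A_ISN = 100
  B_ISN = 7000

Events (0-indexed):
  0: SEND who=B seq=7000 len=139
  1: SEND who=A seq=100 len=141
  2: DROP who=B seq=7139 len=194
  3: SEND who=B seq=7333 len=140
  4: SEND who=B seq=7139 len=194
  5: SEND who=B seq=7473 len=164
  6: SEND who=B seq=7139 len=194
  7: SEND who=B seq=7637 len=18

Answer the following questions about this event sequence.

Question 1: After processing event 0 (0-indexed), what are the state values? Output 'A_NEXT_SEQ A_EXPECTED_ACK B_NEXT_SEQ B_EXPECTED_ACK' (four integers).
After event 0: A_seq=100 A_ack=7139 B_seq=7139 B_ack=100

100 7139 7139 100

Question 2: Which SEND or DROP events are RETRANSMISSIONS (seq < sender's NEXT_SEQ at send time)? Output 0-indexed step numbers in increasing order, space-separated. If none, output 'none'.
Answer: 4 6

Derivation:
Step 0: SEND seq=7000 -> fresh
Step 1: SEND seq=100 -> fresh
Step 2: DROP seq=7139 -> fresh
Step 3: SEND seq=7333 -> fresh
Step 4: SEND seq=7139 -> retransmit
Step 5: SEND seq=7473 -> fresh
Step 6: SEND seq=7139 -> retransmit
Step 7: SEND seq=7637 -> fresh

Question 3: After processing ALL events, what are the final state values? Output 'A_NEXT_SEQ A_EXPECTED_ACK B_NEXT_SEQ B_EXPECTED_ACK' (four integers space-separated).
After event 0: A_seq=100 A_ack=7139 B_seq=7139 B_ack=100
After event 1: A_seq=241 A_ack=7139 B_seq=7139 B_ack=241
After event 2: A_seq=241 A_ack=7139 B_seq=7333 B_ack=241
After event 3: A_seq=241 A_ack=7139 B_seq=7473 B_ack=241
After event 4: A_seq=241 A_ack=7473 B_seq=7473 B_ack=241
After event 5: A_seq=241 A_ack=7637 B_seq=7637 B_ack=241
After event 6: A_seq=241 A_ack=7637 B_seq=7637 B_ack=241
After event 7: A_seq=241 A_ack=7655 B_seq=7655 B_ack=241

Answer: 241 7655 7655 241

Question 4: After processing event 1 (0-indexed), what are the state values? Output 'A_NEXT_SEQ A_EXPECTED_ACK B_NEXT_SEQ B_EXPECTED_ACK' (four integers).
After event 0: A_seq=100 A_ack=7139 B_seq=7139 B_ack=100
After event 1: A_seq=241 A_ack=7139 B_seq=7139 B_ack=241

241 7139 7139 241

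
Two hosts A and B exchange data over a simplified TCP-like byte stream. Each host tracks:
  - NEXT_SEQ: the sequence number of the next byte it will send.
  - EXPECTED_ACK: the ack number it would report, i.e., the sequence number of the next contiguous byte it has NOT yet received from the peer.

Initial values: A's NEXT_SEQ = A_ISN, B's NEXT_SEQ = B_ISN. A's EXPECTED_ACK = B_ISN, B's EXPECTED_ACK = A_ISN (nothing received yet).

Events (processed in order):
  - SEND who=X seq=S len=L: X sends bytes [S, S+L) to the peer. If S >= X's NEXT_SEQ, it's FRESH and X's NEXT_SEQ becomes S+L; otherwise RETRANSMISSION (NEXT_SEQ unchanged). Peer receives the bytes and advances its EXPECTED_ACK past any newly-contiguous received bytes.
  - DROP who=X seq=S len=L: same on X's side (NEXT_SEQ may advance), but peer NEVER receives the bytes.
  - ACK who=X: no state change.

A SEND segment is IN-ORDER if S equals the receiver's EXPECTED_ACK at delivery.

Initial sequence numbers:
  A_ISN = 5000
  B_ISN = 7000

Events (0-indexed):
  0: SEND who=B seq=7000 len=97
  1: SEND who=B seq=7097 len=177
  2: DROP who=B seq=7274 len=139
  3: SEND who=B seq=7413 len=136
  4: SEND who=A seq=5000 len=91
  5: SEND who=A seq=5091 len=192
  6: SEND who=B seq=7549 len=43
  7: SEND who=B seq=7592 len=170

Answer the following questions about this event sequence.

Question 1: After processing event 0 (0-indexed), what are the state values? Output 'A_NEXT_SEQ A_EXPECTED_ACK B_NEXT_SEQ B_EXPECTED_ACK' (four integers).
After event 0: A_seq=5000 A_ack=7097 B_seq=7097 B_ack=5000

5000 7097 7097 5000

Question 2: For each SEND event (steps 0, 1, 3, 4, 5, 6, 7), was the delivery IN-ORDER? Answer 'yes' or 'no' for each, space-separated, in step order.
Answer: yes yes no yes yes no no

Derivation:
Step 0: SEND seq=7000 -> in-order
Step 1: SEND seq=7097 -> in-order
Step 3: SEND seq=7413 -> out-of-order
Step 4: SEND seq=5000 -> in-order
Step 5: SEND seq=5091 -> in-order
Step 6: SEND seq=7549 -> out-of-order
Step 7: SEND seq=7592 -> out-of-order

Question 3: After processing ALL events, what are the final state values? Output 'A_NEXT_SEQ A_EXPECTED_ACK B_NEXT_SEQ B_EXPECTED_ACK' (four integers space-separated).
After event 0: A_seq=5000 A_ack=7097 B_seq=7097 B_ack=5000
After event 1: A_seq=5000 A_ack=7274 B_seq=7274 B_ack=5000
After event 2: A_seq=5000 A_ack=7274 B_seq=7413 B_ack=5000
After event 3: A_seq=5000 A_ack=7274 B_seq=7549 B_ack=5000
After event 4: A_seq=5091 A_ack=7274 B_seq=7549 B_ack=5091
After event 5: A_seq=5283 A_ack=7274 B_seq=7549 B_ack=5283
After event 6: A_seq=5283 A_ack=7274 B_seq=7592 B_ack=5283
After event 7: A_seq=5283 A_ack=7274 B_seq=7762 B_ack=5283

Answer: 5283 7274 7762 5283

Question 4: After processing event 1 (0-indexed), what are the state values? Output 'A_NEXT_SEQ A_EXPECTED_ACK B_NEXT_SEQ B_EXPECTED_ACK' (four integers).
After event 0: A_seq=5000 A_ack=7097 B_seq=7097 B_ack=5000
After event 1: A_seq=5000 A_ack=7274 B_seq=7274 B_ack=5000

5000 7274 7274 5000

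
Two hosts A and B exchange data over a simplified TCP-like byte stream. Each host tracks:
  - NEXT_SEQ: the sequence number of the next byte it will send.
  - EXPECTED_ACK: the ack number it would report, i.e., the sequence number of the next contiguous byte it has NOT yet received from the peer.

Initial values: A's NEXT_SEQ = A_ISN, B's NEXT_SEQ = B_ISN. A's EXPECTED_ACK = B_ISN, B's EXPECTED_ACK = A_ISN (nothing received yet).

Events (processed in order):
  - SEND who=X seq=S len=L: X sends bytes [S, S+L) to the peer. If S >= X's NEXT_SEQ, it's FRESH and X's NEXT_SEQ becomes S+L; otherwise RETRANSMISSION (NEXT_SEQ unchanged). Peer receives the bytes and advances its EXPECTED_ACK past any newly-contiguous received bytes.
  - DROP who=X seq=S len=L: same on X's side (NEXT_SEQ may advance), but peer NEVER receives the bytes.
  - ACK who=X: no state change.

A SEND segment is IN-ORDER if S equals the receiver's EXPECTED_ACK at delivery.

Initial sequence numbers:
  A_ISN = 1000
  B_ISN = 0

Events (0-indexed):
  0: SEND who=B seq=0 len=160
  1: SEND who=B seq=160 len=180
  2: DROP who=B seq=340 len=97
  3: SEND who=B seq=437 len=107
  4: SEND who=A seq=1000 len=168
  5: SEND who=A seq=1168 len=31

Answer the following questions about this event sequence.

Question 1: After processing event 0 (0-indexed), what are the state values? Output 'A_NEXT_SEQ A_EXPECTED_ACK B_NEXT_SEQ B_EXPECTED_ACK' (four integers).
After event 0: A_seq=1000 A_ack=160 B_seq=160 B_ack=1000

1000 160 160 1000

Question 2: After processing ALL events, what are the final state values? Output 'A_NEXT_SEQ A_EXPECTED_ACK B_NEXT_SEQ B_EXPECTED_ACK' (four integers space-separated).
After event 0: A_seq=1000 A_ack=160 B_seq=160 B_ack=1000
After event 1: A_seq=1000 A_ack=340 B_seq=340 B_ack=1000
After event 2: A_seq=1000 A_ack=340 B_seq=437 B_ack=1000
After event 3: A_seq=1000 A_ack=340 B_seq=544 B_ack=1000
After event 4: A_seq=1168 A_ack=340 B_seq=544 B_ack=1168
After event 5: A_seq=1199 A_ack=340 B_seq=544 B_ack=1199

Answer: 1199 340 544 1199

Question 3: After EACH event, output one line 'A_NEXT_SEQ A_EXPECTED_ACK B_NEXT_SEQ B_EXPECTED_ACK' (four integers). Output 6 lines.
1000 160 160 1000
1000 340 340 1000
1000 340 437 1000
1000 340 544 1000
1168 340 544 1168
1199 340 544 1199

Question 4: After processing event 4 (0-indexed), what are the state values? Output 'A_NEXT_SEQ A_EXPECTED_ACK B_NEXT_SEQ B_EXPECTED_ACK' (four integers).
After event 0: A_seq=1000 A_ack=160 B_seq=160 B_ack=1000
After event 1: A_seq=1000 A_ack=340 B_seq=340 B_ack=1000
After event 2: A_seq=1000 A_ack=340 B_seq=437 B_ack=1000
After event 3: A_seq=1000 A_ack=340 B_seq=544 B_ack=1000
After event 4: A_seq=1168 A_ack=340 B_seq=544 B_ack=1168

1168 340 544 1168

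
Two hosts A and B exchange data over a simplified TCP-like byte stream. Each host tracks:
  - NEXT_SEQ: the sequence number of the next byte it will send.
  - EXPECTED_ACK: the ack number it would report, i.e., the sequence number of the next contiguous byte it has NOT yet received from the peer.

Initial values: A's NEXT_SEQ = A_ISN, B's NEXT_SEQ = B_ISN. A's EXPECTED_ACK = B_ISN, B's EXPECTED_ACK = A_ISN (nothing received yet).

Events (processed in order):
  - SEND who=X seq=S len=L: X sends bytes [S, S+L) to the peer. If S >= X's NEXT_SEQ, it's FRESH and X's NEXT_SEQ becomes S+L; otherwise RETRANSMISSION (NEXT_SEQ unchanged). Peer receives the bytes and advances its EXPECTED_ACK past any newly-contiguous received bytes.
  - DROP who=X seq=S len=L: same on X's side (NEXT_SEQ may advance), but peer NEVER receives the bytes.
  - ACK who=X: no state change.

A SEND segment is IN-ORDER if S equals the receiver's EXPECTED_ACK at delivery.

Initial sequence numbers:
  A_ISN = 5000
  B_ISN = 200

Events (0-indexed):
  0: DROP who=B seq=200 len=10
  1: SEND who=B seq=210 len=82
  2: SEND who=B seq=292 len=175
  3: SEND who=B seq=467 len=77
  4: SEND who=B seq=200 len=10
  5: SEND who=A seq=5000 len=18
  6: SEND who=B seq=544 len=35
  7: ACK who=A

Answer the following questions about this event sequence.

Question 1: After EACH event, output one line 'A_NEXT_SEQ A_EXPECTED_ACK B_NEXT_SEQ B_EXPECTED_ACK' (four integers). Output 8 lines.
5000 200 210 5000
5000 200 292 5000
5000 200 467 5000
5000 200 544 5000
5000 544 544 5000
5018 544 544 5018
5018 579 579 5018
5018 579 579 5018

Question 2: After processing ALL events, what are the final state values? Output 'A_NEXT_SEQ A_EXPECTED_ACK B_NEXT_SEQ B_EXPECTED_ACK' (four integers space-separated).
After event 0: A_seq=5000 A_ack=200 B_seq=210 B_ack=5000
After event 1: A_seq=5000 A_ack=200 B_seq=292 B_ack=5000
After event 2: A_seq=5000 A_ack=200 B_seq=467 B_ack=5000
After event 3: A_seq=5000 A_ack=200 B_seq=544 B_ack=5000
After event 4: A_seq=5000 A_ack=544 B_seq=544 B_ack=5000
After event 5: A_seq=5018 A_ack=544 B_seq=544 B_ack=5018
After event 6: A_seq=5018 A_ack=579 B_seq=579 B_ack=5018
After event 7: A_seq=5018 A_ack=579 B_seq=579 B_ack=5018

Answer: 5018 579 579 5018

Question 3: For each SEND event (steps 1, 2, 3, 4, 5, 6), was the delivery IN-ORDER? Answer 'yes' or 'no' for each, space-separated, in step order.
Step 1: SEND seq=210 -> out-of-order
Step 2: SEND seq=292 -> out-of-order
Step 3: SEND seq=467 -> out-of-order
Step 4: SEND seq=200 -> in-order
Step 5: SEND seq=5000 -> in-order
Step 6: SEND seq=544 -> in-order

Answer: no no no yes yes yes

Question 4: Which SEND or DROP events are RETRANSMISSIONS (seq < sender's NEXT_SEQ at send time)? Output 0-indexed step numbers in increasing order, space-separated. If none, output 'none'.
Answer: 4

Derivation:
Step 0: DROP seq=200 -> fresh
Step 1: SEND seq=210 -> fresh
Step 2: SEND seq=292 -> fresh
Step 3: SEND seq=467 -> fresh
Step 4: SEND seq=200 -> retransmit
Step 5: SEND seq=5000 -> fresh
Step 6: SEND seq=544 -> fresh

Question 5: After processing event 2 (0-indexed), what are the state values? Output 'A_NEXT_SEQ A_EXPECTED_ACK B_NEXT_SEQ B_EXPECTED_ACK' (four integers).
After event 0: A_seq=5000 A_ack=200 B_seq=210 B_ack=5000
After event 1: A_seq=5000 A_ack=200 B_seq=292 B_ack=5000
After event 2: A_seq=5000 A_ack=200 B_seq=467 B_ack=5000

5000 200 467 5000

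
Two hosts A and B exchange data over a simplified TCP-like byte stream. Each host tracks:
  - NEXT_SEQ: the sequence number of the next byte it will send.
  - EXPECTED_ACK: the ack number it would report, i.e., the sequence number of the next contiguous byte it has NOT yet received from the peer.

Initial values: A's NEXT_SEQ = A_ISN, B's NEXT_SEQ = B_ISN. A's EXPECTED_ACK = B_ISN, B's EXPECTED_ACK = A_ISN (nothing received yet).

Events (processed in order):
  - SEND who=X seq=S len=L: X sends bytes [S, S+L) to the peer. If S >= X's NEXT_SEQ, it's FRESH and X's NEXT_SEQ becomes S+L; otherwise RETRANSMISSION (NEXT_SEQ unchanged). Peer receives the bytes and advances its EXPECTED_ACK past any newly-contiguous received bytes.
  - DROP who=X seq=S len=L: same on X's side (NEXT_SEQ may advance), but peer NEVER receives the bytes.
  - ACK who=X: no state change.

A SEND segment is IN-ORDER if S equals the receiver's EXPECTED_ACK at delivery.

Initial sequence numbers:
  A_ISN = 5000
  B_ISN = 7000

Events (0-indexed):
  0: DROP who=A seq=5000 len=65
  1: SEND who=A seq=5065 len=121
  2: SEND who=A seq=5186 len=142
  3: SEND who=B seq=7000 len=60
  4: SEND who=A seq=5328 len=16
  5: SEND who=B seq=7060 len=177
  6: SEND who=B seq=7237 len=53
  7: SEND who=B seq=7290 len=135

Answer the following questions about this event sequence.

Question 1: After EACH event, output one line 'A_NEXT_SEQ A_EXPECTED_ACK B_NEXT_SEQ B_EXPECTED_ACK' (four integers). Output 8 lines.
5065 7000 7000 5000
5186 7000 7000 5000
5328 7000 7000 5000
5328 7060 7060 5000
5344 7060 7060 5000
5344 7237 7237 5000
5344 7290 7290 5000
5344 7425 7425 5000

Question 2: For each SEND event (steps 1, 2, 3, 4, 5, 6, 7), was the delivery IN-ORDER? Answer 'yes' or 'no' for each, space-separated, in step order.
Answer: no no yes no yes yes yes

Derivation:
Step 1: SEND seq=5065 -> out-of-order
Step 2: SEND seq=5186 -> out-of-order
Step 3: SEND seq=7000 -> in-order
Step 4: SEND seq=5328 -> out-of-order
Step 5: SEND seq=7060 -> in-order
Step 6: SEND seq=7237 -> in-order
Step 7: SEND seq=7290 -> in-order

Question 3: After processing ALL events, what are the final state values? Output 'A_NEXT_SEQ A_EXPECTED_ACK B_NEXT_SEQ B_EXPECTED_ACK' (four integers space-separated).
Answer: 5344 7425 7425 5000

Derivation:
After event 0: A_seq=5065 A_ack=7000 B_seq=7000 B_ack=5000
After event 1: A_seq=5186 A_ack=7000 B_seq=7000 B_ack=5000
After event 2: A_seq=5328 A_ack=7000 B_seq=7000 B_ack=5000
After event 3: A_seq=5328 A_ack=7060 B_seq=7060 B_ack=5000
After event 4: A_seq=5344 A_ack=7060 B_seq=7060 B_ack=5000
After event 5: A_seq=5344 A_ack=7237 B_seq=7237 B_ack=5000
After event 6: A_seq=5344 A_ack=7290 B_seq=7290 B_ack=5000
After event 7: A_seq=5344 A_ack=7425 B_seq=7425 B_ack=5000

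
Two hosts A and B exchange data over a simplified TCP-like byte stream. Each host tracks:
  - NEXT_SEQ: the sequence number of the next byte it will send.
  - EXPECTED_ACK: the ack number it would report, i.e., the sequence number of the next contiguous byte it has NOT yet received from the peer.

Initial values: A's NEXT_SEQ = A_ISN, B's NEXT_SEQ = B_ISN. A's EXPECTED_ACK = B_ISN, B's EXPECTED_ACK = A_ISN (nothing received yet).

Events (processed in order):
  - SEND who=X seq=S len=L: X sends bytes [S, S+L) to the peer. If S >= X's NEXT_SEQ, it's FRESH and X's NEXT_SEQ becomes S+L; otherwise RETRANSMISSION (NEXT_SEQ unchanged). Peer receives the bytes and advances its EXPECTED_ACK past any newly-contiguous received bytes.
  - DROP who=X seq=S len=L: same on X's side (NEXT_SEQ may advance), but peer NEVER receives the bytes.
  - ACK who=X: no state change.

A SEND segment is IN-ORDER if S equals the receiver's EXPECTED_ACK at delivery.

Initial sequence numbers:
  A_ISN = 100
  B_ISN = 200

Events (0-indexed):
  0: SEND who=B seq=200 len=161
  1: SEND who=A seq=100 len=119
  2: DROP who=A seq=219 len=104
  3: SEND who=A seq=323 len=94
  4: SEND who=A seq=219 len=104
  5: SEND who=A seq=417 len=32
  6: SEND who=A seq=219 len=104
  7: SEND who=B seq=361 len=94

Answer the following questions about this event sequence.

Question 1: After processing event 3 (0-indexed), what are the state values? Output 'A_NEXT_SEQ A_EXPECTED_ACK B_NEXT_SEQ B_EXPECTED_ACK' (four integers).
After event 0: A_seq=100 A_ack=361 B_seq=361 B_ack=100
After event 1: A_seq=219 A_ack=361 B_seq=361 B_ack=219
After event 2: A_seq=323 A_ack=361 B_seq=361 B_ack=219
After event 3: A_seq=417 A_ack=361 B_seq=361 B_ack=219

417 361 361 219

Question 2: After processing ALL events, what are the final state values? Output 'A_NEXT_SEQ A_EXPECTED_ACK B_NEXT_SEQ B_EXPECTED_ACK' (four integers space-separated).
After event 0: A_seq=100 A_ack=361 B_seq=361 B_ack=100
After event 1: A_seq=219 A_ack=361 B_seq=361 B_ack=219
After event 2: A_seq=323 A_ack=361 B_seq=361 B_ack=219
After event 3: A_seq=417 A_ack=361 B_seq=361 B_ack=219
After event 4: A_seq=417 A_ack=361 B_seq=361 B_ack=417
After event 5: A_seq=449 A_ack=361 B_seq=361 B_ack=449
After event 6: A_seq=449 A_ack=361 B_seq=361 B_ack=449
After event 7: A_seq=449 A_ack=455 B_seq=455 B_ack=449

Answer: 449 455 455 449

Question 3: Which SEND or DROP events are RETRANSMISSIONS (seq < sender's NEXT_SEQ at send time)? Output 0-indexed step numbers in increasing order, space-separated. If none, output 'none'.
Step 0: SEND seq=200 -> fresh
Step 1: SEND seq=100 -> fresh
Step 2: DROP seq=219 -> fresh
Step 3: SEND seq=323 -> fresh
Step 4: SEND seq=219 -> retransmit
Step 5: SEND seq=417 -> fresh
Step 6: SEND seq=219 -> retransmit
Step 7: SEND seq=361 -> fresh

Answer: 4 6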